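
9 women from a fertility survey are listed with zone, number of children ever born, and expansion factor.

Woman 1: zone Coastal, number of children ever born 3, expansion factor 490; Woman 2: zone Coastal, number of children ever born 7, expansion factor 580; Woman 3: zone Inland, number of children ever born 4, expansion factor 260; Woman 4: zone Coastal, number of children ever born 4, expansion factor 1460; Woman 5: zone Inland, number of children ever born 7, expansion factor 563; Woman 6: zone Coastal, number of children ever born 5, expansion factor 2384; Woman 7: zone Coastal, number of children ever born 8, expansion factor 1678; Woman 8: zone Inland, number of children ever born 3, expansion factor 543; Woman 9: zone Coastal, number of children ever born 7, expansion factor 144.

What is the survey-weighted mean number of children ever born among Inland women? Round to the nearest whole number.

5

Inland rows: 3, 5, 8
Weighted sum = 4×260 + 7×563 + 3×543
  = 6610
Sum of weights = 1366
Weighted mean = 6610 / 1366 = 4.8389458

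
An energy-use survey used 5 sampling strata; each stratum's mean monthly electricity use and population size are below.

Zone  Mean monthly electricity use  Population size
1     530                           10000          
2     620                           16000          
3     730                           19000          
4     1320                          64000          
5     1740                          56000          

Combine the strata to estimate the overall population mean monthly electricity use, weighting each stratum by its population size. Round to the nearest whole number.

Σ Nₕ·x̄ₕ = 530×10000 + 620×16000 + 730×19000 + 1320×64000 + 1740×56000
  = 5300000 + 9920000 + 13870000 + 84480000 + 97440000 = 211010000
Σ Nₕ = 10000 + 16000 + 19000 + 64000 + 56000 = 165000
Overall mean = 211010000 / 165000 = 1278.8485

1279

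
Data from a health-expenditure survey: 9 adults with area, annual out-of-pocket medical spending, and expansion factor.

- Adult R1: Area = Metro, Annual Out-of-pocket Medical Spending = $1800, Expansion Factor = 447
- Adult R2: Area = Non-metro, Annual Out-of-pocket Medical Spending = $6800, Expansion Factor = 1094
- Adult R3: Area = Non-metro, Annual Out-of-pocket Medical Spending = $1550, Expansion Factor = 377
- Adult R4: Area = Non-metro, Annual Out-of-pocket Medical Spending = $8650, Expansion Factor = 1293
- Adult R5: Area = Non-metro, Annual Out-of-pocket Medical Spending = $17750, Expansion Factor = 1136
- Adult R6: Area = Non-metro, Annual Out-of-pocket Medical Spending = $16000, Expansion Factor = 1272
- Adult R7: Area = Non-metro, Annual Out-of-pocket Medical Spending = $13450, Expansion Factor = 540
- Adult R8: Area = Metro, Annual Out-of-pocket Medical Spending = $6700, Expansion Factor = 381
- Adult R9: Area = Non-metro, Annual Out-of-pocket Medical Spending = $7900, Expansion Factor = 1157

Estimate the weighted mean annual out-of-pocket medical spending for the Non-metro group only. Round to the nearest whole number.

11083

Non-metro rows: R2, R3, R4, R5, R6, R7, R9
Weighted sum = 6800×1094 + 1550×377 + 8650×1293 + 17750×1136 + 16000×1272 + 13450×540 + 7900×1157
  = 7439200 + 584350 + 11184450 + 20164000 + 20352000 + 7263000 + 9140300 = 76127300
Sum of weights = 1094 + 377 + 1293 + 1136 + 1272 + 540 + 1157 = 6869
Weighted mean = 76127300 / 6869 = 11082.734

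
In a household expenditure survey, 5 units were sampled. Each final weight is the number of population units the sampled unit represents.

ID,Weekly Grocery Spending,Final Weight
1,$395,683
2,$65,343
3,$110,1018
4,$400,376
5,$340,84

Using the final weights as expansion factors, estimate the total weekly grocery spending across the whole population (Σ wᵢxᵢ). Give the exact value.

583020

Weighted total = 395×683 + 65×343 + 110×1018 + 400×376 + 340×84
  = 269785 + 22295 + 111980 + 150400 + 28560 = 583020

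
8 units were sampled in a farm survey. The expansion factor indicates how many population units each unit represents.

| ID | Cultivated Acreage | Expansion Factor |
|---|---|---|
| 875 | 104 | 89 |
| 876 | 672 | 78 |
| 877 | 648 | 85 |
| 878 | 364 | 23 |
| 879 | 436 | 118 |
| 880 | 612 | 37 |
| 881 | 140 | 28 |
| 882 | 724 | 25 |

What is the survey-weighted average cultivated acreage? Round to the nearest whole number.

Weighted sum = 104×89 + 672×78 + 648×85 + 364×23 + 436×118 + 612×37 + 140×28 + 724×25
  = 221236
Sum of weights = 89 + 78 + 85 + 23 + 118 + 37 + 28 + 25 = 483
Weighted mean = 221236 / 483 = 458.04555

458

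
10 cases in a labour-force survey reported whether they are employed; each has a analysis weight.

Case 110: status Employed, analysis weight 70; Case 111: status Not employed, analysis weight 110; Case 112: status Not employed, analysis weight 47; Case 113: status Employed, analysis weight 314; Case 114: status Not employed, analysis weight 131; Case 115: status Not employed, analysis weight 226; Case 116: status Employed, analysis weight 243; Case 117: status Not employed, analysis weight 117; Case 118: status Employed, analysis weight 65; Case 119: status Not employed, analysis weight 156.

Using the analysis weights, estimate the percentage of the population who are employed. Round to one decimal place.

Sum of weights for 'Employed' = 70 + 314 + 243 + 65 = 692
Total weight = 70 + 110 + 47 + 314 + 131 + 226 + 243 + 117 + 65 + 156 = 1479
Weighted proportion = 692 / 1479 = 0.46788371 → 46.788371%

46.8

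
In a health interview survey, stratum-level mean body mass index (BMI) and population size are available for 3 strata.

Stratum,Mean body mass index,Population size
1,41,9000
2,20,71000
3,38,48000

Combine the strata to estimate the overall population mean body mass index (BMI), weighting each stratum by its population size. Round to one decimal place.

28.2

Σ Nₕ·x̄ₕ = 41×9000 + 20×71000 + 38×48000
  = 369000 + 1420000 + 1824000 = 3613000
Σ Nₕ = 9000 + 71000 + 48000 = 128000
Overall mean = 3613000 / 128000 = 28.226562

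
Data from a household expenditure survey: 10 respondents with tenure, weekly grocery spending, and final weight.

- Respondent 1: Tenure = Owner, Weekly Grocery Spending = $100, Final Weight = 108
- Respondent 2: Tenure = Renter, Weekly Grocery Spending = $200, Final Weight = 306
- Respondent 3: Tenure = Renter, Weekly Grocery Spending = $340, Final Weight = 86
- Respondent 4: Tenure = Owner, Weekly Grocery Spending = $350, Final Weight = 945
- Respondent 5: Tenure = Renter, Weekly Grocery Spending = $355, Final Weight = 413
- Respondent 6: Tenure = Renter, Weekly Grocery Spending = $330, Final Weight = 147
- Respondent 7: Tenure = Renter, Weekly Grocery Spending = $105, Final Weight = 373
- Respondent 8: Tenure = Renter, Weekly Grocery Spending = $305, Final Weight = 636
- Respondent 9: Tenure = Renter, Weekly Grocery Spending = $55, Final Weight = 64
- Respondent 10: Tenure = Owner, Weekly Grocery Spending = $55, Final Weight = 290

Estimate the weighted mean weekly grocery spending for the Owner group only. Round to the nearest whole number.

266

Owner rows: 1, 4, 10
Weighted sum = 100×108 + 350×945 + 55×290
  = 357500
Sum of weights = 108 + 945 + 290 = 1343
Weighted mean = 357500 / 1343 = 266.19509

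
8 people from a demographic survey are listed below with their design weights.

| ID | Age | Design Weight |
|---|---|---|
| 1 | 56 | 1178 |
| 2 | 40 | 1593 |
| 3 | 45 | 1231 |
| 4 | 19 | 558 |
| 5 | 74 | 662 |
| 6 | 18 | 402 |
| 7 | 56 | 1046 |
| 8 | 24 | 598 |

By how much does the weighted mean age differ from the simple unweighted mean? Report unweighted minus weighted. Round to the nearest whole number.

Unweighted sum = 56 + 40 + 45 + 19 + 74 + 18 + 56 + 24 = 332
Unweighted mean = 332 / 8 = 41.5
Weighted sum = 56×1178 + 40×1593 + 45×1231 + 19×558 + 74×662 + 18×402 + 56×1046 + 24×598
  = 324837
Sum of weights = 7268
Weighted mean = 324837 / 7268 = 44.694139
Difference (unweighted minus weighted) = -3.1941387

-3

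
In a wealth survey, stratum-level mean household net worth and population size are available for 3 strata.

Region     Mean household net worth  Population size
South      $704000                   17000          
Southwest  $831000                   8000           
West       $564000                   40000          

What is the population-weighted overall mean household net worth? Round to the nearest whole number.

Σ Nₕ·x̄ₕ = 704000×17000 + 831000×8000 + 564000×40000
  = 41176000000
Σ Nₕ = 17000 + 8000 + 40000 = 65000
Overall mean = 41176000000 / 65000 = 633476.92

633477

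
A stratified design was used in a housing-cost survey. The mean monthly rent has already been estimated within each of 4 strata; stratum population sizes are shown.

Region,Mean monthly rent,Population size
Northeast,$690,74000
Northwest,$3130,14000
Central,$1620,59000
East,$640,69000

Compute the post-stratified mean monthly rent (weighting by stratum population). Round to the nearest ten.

1090

Σ Nₕ·x̄ₕ = 690×74000 + 3130×14000 + 1620×59000 + 640×69000
  = 51060000 + 43820000 + 95580000 + 44160000 = 234620000
Σ Nₕ = 74000 + 14000 + 59000 + 69000 = 216000
Overall mean = 234620000 / 216000 = 1086.2037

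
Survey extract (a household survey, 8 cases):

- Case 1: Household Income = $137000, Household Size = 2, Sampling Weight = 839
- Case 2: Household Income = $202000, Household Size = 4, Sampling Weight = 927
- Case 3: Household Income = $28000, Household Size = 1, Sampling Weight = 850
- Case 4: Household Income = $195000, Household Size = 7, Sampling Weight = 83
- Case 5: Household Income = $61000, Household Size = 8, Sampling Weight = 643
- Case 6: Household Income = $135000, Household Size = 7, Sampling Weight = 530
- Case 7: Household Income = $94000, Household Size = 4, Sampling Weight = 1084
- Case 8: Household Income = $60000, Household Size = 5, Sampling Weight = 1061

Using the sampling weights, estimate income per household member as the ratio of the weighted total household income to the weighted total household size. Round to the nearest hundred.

24400

Σ wᵢ·y = 137000×839 + 202000×927 + 28000×850 + 195000×83 + 61000×643 + 135000×530 + 94000×1084 + 60000×1061
  = 618511000
Σ wᵢ·x = 2×839 + 4×927 + 1×850 + 7×83 + 8×643 + 7×530 + 4×1084 + 5×1061
  = 25312
Ratio = 618511000 / 25312 = 24435.485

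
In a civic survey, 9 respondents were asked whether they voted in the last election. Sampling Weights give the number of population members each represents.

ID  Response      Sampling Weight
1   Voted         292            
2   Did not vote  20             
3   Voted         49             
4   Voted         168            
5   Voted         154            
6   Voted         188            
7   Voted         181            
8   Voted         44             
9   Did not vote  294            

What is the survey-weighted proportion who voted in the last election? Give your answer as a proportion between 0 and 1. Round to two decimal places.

0.77

Sum of weights for 'Voted' = 292 + 49 + 168 + 154 + 188 + 181 + 44 = 1076
Total weight = 292 + 20 + 49 + 168 + 154 + 188 + 181 + 44 + 294 = 1390
Weighted proportion = 1076 / 1390 = 0.77410072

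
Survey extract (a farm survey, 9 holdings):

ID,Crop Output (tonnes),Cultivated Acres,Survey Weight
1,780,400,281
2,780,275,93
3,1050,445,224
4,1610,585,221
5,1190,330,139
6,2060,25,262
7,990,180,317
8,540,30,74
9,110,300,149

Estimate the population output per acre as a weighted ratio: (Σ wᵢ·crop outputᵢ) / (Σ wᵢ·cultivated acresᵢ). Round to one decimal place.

3.7

Σ wᵢ·y = 780×281 + 780×93 + 1050×224 + 1610×221 + 1190×139 + 2060×262 + 990×317 + 540×74 + 110×149
  = 1958040
Σ wᵢ·x = 400×281 + 275×93 + 445×224 + 585×221 + 330×139 + 25×262 + 180×317 + 30×74 + 300×149
  = 523340
Ratio = 1958040 / 523340 = 3.74143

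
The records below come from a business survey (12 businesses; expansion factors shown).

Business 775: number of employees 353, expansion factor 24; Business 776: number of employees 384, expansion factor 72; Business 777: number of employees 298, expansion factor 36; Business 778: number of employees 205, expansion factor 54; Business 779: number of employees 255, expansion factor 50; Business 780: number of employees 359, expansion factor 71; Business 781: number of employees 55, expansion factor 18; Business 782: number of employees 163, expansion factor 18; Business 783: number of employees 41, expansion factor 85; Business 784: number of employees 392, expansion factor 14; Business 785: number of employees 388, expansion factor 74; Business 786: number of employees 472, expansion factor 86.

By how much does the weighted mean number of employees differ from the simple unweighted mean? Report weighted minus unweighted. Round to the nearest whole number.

Unweighted sum = 353 + 384 + 298 + 205 + 255 + 359 + 55 + 163 + 41 + 392 + 388 + 472 = 3365
Unweighted mean = 3365 / 12 = 280.41667
Weighted sum = 353×24 + 384×72 + 298×36 + 205×54 + 255×50 + 359×71 + 55×18 + 163×18 + 41×85 + 392×14 + 388×74 + 472×86
  = 178358
Sum of weights = 24 + 72 + 36 + 54 + 50 + 71 + 18 + 18 + 85 + 14 + 74 + 86 = 602
Weighted mean = 178358 / 602 = 296.27575
Difference (weighted minus unweighted) = 15.859081

16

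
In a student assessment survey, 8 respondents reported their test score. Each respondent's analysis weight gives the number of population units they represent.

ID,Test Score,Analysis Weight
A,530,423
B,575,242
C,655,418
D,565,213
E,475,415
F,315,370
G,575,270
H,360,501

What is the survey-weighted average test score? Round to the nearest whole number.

493

Weighted sum = 1406760
Sum of weights = 423 + 242 + 418 + 213 + 415 + 370 + 270 + 501 = 2852
Weighted mean = 1406760 / 2852 = 493.25386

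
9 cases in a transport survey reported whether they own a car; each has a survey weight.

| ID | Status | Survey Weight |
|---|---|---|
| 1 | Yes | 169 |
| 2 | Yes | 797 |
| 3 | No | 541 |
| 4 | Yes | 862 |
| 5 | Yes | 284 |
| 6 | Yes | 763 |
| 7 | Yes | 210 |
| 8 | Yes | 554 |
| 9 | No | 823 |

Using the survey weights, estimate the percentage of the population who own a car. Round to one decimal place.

72.7

Sum of weights for 'Yes' = 169 + 797 + 862 + 284 + 763 + 210 + 554 = 3639
Total weight = 169 + 797 + 541 + 862 + 284 + 763 + 210 + 554 + 823 = 5003
Weighted proportion = 3639 / 5003 = 0.72736358 → 72.736358%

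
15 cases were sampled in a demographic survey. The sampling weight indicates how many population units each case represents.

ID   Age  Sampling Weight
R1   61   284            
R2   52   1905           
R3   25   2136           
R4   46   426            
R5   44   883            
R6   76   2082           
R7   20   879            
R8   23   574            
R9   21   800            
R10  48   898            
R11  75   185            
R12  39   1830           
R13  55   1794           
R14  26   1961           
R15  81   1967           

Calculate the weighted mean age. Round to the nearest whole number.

Weighted sum = 871378
Sum of weights = 18604
Weighted mean = 871378 / 18604 = 46.838207

47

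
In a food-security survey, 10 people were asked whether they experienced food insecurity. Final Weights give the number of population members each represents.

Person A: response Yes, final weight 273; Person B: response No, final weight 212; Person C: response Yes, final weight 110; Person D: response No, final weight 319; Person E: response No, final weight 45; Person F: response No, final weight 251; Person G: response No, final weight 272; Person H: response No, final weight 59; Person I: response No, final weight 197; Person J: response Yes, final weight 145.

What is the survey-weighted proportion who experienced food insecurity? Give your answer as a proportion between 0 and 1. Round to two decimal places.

0.28

Sum of weights for 'Yes' = 273 + 110 + 145 = 528
Total weight = 273 + 212 + 110 + 319 + 45 + 251 + 272 + 59 + 197 + 145 = 1883
Weighted proportion = 528 / 1883 = 0.28040361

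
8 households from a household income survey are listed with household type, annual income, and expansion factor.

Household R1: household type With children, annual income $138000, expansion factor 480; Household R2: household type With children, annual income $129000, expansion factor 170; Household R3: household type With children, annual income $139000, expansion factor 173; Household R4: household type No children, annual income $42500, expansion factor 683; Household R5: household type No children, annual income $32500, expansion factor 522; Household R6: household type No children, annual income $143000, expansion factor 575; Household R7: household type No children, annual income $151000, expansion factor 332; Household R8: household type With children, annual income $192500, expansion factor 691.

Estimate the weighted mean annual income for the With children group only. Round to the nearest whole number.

With children rows: R1, R2, R3, R8
Weighted sum = 138000×480 + 129000×170 + 139000×173 + 192500×691
  = 66240000 + 21930000 + 24047000 + 133017500 = 245234500
Sum of weights = 1514
Weighted mean = 245234500 / 1514 = 161977.87

161978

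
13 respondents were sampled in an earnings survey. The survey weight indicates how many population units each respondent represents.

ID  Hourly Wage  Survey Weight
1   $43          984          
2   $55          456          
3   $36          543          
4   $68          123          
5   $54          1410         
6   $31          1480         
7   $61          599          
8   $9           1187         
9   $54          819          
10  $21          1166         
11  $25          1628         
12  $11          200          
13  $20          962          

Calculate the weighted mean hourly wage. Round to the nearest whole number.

34

Weighted sum = 395398
Sum of weights = 11557
Weighted mean = 395398 / 11557 = 34.212858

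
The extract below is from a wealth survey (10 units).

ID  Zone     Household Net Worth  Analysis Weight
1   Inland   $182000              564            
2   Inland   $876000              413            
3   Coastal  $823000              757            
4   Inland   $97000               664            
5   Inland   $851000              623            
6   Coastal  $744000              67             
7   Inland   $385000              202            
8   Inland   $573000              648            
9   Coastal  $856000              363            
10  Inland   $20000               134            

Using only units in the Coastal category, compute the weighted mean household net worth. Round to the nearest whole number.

828633

Coastal rows: 3, 6, 9
Weighted sum = 823000×757 + 744000×67 + 856000×363
  = 983587000
Sum of weights = 757 + 67 + 363 = 1187
Weighted mean = 983587000 / 1187 = 828632.69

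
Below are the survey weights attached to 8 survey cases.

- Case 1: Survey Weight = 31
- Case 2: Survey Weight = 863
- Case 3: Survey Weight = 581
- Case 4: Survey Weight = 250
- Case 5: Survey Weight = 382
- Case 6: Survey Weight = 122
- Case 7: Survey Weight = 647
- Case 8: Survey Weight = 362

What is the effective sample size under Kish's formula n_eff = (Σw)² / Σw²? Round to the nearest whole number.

Σ wᵢ = 31 + 863 + 581 + 250 + 382 + 122 + 647 + 362 = 3238
Σ wᵢ² = 961 + 744769 + 337561 + 62500 + 145924 + 14884 + 418609 + 131044 = 1856252
n_eff = 3238² / 1856252 = 10484644 / 1856252 = 5.648287

6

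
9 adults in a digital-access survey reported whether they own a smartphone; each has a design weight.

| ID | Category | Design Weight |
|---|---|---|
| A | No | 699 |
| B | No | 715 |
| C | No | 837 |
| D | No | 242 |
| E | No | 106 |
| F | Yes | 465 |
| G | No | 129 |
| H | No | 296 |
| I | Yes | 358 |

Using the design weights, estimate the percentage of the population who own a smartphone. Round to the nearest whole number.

21

Sum of weights for 'Yes' = 465 + 358 = 823
Total weight = 699 + 715 + 837 + 242 + 106 + 465 + 129 + 296 + 358 = 3847
Weighted proportion = 823 / 3847 = 0.21393293 → 21.393293%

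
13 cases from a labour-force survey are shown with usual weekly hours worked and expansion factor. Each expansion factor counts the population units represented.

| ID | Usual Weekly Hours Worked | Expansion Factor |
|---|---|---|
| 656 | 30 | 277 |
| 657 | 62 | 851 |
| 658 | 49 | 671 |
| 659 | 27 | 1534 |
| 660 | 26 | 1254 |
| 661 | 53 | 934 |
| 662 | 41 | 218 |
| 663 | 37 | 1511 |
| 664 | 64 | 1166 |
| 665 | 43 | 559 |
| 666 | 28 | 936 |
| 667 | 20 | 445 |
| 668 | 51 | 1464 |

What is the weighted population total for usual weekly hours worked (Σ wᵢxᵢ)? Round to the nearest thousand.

Weighted total = 490753

491000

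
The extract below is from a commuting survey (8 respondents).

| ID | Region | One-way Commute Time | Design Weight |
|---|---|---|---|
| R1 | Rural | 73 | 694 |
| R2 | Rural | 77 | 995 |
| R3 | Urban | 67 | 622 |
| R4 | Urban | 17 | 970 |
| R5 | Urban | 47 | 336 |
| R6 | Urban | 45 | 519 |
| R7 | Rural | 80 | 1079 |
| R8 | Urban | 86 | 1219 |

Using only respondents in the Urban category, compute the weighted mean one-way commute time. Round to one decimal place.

55.1

Urban rows: R3, R4, R5, R6, R8
Weighted sum = 202145
Sum of weights = 622 + 970 + 336 + 519 + 1219 = 3666
Weighted mean = 202145 / 3666 = 55.14048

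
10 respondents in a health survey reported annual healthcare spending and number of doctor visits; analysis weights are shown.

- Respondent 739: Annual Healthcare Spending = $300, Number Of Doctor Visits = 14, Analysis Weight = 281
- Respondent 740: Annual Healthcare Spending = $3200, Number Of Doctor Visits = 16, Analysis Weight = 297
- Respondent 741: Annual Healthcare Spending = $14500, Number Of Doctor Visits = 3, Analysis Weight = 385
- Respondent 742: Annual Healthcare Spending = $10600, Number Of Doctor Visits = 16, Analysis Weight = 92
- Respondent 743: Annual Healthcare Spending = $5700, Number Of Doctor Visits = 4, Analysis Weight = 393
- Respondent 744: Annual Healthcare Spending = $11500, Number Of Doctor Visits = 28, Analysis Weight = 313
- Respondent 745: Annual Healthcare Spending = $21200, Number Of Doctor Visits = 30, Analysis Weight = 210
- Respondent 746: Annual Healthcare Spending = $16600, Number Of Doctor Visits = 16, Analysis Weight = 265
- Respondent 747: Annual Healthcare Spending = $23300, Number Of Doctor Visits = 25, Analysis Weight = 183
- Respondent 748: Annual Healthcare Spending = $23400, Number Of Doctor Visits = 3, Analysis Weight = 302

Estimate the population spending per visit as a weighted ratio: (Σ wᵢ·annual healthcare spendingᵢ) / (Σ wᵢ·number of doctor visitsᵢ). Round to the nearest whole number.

Σ wᵢ·y = 300×281 + 3200×297 + 14500×385 + 10600×92 + 5700×393 + 11500×313 + 21200×210 + 16600×265 + 23300×183 + 23400×302
  = 33613700
Σ wᵢ·x = 14×281 + 16×297 + 3×385 + 16×92 + 4×393 + 28×313 + 30×210 + 16×265 + 25×183 + 3×302
  = 3934 + 4752 + 1155 + 1472 + 1572 + 8764 + 6300 + 4240 + 4575 + 906 = 37670
Ratio = 33613700 / 37670 = 892.32015

892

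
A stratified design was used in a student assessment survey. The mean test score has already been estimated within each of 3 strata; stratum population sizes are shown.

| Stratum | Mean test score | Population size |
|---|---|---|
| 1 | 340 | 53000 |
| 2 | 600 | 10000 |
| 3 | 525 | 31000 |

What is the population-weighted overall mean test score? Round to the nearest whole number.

429

Σ Nₕ·x̄ₕ = 340×53000 + 600×10000 + 525×31000
  = 40295000
Σ Nₕ = 94000
Overall mean = 40295000 / 94000 = 428.67021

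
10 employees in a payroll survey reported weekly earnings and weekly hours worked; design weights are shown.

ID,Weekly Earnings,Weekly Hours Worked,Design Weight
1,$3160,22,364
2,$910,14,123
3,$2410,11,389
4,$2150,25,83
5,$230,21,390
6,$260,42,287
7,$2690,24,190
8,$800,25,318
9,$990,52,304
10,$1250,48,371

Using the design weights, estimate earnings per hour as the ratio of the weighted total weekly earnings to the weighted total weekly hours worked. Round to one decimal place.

49.4

Σ wᵢ·y = 3160×364 + 910×123 + 2410×389 + 2150×83 + 230×390 + 260×287 + 2690×190 + 800×318 + 990×304 + 1250×371
  = 4072640
Σ wᵢ·x = 22×364 + 14×123 + 11×389 + 25×83 + 21×390 + 42×287 + 24×190 + 25×318 + 52×304 + 48×371
  = 82454
Ratio = 4072640 / 82454 = 49.392874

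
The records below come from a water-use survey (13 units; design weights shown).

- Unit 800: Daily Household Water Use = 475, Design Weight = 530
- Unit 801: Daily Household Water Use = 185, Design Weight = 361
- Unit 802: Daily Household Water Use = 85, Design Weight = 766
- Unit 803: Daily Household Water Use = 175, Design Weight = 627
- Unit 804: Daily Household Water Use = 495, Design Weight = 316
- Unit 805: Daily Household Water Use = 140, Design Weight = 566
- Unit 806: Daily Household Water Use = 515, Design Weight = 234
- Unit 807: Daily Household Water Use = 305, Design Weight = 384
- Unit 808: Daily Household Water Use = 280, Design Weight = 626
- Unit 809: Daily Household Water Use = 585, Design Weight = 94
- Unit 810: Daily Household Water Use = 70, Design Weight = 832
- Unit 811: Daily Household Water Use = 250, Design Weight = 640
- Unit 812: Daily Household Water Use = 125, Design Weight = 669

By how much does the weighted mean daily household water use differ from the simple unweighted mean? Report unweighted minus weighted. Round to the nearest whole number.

Unweighted sum = 3685
Unweighted mean = 3685 / 13 = 283.46154
Weighted sum = 1498795
Sum of weights = 6645
Weighted mean = 1498795 / 6645 = 225.55229
Difference (unweighted minus weighted) = 57.909244

58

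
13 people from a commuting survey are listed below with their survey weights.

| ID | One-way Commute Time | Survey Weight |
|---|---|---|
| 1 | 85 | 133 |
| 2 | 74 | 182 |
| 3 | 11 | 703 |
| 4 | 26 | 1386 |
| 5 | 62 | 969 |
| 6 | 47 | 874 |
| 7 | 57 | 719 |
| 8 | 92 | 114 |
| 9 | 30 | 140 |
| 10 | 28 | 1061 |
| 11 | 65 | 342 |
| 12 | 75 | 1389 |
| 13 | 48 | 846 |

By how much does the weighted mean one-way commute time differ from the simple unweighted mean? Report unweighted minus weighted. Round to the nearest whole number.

Unweighted sum = 700
Unweighted mean = 700 / 13 = 53.846154
Weighted sum = 422090
Sum of weights = 8858
Weighted mean = 422090 / 8858 = 47.650711
Difference (unweighted minus weighted) = 6.1954426

6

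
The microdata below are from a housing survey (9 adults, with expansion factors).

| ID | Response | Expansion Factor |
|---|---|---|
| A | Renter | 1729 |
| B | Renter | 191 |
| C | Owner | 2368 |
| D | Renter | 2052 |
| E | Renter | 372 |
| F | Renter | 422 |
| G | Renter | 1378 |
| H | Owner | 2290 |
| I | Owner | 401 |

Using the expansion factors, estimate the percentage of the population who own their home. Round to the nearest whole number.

45

Sum of weights for 'Owner' = 2368 + 2290 + 401 = 5059
Total weight = 1729 + 191 + 2368 + 2052 + 372 + 422 + 1378 + 2290 + 401 = 11203
Weighted proportion = 5059 / 11203 = 0.45157547 → 45.157547%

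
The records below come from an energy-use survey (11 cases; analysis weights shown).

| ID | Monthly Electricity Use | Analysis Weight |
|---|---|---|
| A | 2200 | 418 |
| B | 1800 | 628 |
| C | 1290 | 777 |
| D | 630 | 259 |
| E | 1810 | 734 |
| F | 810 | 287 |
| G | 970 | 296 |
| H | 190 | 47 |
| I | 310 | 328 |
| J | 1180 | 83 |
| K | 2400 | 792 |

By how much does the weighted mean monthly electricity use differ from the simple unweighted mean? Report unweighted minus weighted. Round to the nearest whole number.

Unweighted sum = 2200 + 1800 + 1290 + 630 + 1810 + 810 + 970 + 190 + 310 + 1180 + 2400 = 13590
Unweighted mean = 13590 / 11 = 1235.4545
Weighted sum = 2200×418 + 1800×628 + 1290×777 + 630×259 + 1810×734 + 810×287 + 970×296 + 190×47 + 310×328 + 1180×83 + 2400×792
  = 7172980
Sum of weights = 418 + 628 + 777 + 259 + 734 + 287 + 296 + 47 + 328 + 83 + 792 = 4649
Weighted mean = 7172980 / 4649 = 1542.9082
Difference (unweighted minus weighted) = -307.45361

-307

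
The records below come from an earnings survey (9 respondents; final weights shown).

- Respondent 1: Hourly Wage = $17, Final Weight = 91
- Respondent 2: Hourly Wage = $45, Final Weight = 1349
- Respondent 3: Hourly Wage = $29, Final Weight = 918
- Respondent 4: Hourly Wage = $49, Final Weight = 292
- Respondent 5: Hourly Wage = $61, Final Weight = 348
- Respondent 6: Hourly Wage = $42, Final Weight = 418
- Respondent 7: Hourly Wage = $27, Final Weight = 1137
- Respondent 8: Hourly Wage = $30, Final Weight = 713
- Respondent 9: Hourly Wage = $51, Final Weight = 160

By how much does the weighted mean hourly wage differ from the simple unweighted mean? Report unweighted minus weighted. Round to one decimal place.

1.7

Unweighted sum = 17 + 45 + 29 + 49 + 61 + 42 + 27 + 30 + 51 = 351
Unweighted mean = 351 / 9 = 39
Weighted sum = 17×91 + 45×1349 + 29×918 + 49×292 + 61×348 + 42×418 + 27×1137 + 30×713 + 51×160
  = 1547 + 60705 + 26622 + 14308 + 21228 + 17556 + 30699 + 21390 + 8160 = 202215
Sum of weights = 5426
Weighted mean = 202215 / 5426 = 37.267785
Difference (unweighted minus weighted) = 1.7322153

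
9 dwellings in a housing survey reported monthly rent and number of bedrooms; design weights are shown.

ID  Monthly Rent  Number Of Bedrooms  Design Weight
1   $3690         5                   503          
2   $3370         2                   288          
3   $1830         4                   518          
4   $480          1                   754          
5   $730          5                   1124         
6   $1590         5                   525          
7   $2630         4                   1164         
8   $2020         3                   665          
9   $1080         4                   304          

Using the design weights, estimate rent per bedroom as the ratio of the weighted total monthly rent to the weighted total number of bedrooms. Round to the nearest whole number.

Σ wᵢ·y = 3690×503 + 3370×288 + 1830×518 + 480×754 + 730×1124 + 1590×525 + 2630×1164 + 2020×665 + 1080×304
  = 10524700
Σ wᵢ·x = 5×503 + 2×288 + 4×518 + 1×754 + 5×1124 + 5×525 + 4×1164 + 3×665 + 4×304
  = 22029
Ratio = 10524700 / 22029 = 477.76567

478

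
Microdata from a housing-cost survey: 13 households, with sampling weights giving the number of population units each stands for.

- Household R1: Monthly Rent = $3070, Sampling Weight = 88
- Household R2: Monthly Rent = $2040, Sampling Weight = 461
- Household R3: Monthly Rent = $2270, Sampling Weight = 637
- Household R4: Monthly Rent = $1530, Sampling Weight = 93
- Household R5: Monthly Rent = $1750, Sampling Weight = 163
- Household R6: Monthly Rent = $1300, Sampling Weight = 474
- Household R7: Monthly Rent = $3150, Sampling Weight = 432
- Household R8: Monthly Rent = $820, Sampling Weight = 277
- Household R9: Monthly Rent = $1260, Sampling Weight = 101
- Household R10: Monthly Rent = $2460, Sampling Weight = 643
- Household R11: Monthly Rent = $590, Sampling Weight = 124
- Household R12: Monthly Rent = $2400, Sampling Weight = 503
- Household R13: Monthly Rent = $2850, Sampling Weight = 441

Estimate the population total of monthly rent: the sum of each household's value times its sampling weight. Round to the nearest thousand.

9535000

Weighted total = 9534520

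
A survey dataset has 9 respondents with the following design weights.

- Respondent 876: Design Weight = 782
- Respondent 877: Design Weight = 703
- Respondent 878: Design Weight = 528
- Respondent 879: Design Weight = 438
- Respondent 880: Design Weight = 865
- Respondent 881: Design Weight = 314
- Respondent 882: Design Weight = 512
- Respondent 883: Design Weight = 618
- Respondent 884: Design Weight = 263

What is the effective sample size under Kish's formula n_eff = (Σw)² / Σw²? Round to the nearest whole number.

8

Σ wᵢ = 782 + 703 + 528 + 438 + 865 + 314 + 512 + 618 + 263 = 5023
Σ wᵢ² = 611524 + 494209 + 278784 + 191844 + 748225 + 98596 + 262144 + 381924 + 69169 = 3136419
n_eff = 5023² / 3136419 = 25230529 / 3136419 = 8.0443745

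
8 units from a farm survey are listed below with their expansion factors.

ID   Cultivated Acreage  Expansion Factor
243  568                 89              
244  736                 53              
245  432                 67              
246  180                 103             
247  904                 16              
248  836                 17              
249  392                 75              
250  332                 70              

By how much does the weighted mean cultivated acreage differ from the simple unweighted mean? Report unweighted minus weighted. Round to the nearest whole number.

Unweighted sum = 568 + 736 + 432 + 180 + 904 + 836 + 392 + 332 = 4380
Unweighted mean = 4380 / 8 = 547.5
Weighted sum = 568×89 + 736×53 + 432×67 + 180×103 + 904×16 + 836×17 + 392×75 + 332×70
  = 50552 + 39008 + 28944 + 18540 + 14464 + 14212 + 29400 + 23240 = 218360
Sum of weights = 490
Weighted mean = 218360 / 490 = 445.63265
Difference (unweighted minus weighted) = 101.86735

102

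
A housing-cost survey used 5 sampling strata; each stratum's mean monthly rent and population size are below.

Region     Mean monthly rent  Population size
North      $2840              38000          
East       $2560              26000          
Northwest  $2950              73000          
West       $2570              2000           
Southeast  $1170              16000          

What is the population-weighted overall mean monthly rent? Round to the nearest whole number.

Σ Nₕ·x̄ₕ = 2840×38000 + 2560×26000 + 2950×73000 + 2570×2000 + 1170×16000
  = 107920000 + 66560000 + 215350000 + 5140000 + 18720000 = 413690000
Σ Nₕ = 155000
Overall mean = 413690000 / 155000 = 2668.9677

2669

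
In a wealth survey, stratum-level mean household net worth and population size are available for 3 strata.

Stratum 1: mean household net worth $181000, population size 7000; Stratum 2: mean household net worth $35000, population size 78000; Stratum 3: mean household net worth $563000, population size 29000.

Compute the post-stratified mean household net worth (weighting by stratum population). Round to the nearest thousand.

178000

Σ Nₕ·x̄ₕ = 181000×7000 + 35000×78000 + 563000×29000
  = 1267000000 + 2730000000 + 16327000000 = 20324000000
Σ Nₕ = 7000 + 78000 + 29000 = 114000
Overall mean = 20324000000 / 114000 = 178280.7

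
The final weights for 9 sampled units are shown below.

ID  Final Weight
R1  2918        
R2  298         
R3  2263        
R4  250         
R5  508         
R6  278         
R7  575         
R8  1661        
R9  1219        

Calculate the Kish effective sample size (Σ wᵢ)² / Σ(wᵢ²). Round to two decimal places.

Σ wᵢ = 2918 + 298 + 2263 + 250 + 508 + 278 + 575 + 1661 + 1219 = 9970
Σ wᵢ² = 8514724 + 88804 + 5121169 + 62500 + 258064 + 77284 + 330625 + 2758921 + 1485961 = 18698052
n_eff = 9970² / 18698052 = 99400900 / 18698052 = 5.3161099

5.32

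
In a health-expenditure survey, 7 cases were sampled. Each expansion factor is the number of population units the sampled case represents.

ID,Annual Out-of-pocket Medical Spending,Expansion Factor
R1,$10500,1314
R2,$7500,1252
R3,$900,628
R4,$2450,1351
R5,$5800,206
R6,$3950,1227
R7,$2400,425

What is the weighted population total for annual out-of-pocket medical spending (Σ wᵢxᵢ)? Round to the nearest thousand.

Weighted total = 34123600

34124000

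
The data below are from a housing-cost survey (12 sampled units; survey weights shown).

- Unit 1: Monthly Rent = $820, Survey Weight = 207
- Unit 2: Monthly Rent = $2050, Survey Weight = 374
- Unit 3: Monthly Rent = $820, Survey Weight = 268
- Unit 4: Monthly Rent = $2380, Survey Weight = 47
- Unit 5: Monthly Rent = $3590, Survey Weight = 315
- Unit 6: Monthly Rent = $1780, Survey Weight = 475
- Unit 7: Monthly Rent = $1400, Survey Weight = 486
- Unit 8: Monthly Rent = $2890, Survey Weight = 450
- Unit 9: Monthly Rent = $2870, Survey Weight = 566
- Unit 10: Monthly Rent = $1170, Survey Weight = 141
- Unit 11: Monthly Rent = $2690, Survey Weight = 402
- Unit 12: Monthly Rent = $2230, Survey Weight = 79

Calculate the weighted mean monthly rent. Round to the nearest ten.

2170

Weighted sum = 820×207 + 2050×374 + 820×268 + 2380×47 + 3590×315 + 1780×475 + 1400×486 + 2890×450 + 2870×566 + 1170×141 + 2690×402 + 2230×79
  = 169740 + 766700 + 219760 + 111860 + 1130850 + 845500 + 680400 + 1300500 + 1624420 + 164970 + 1081380 + 176170 = 8272250
Sum of weights = 3810
Weighted mean = 8272250 / 3810 = 2171.1942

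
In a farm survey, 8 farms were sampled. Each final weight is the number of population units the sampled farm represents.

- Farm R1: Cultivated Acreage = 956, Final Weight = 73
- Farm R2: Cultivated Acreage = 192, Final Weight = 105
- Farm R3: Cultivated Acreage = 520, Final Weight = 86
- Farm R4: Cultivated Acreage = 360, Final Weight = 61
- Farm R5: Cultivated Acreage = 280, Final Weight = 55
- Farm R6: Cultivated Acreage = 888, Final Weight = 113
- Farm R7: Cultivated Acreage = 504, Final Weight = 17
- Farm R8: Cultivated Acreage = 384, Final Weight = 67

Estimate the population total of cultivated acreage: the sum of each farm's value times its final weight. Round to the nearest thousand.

Weighted total = 956×73 + 192×105 + 520×86 + 360×61 + 280×55 + 888×113 + 504×17 + 384×67
  = 306668

307000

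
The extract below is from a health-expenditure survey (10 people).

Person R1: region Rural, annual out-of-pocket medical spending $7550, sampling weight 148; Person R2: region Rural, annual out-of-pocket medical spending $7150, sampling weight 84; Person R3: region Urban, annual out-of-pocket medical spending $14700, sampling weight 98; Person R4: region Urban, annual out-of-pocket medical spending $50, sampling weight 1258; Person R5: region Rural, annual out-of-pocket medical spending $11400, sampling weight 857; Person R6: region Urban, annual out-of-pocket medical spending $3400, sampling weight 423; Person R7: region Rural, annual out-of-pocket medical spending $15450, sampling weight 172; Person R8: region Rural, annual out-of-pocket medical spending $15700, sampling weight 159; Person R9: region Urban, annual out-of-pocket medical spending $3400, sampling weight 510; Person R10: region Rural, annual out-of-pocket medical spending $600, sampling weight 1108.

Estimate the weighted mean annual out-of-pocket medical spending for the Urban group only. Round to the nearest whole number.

Urban rows: R3, R4, R6, R9
Weighted sum = 14700×98 + 50×1258 + 3400×423 + 3400×510
  = 4675700
Sum of weights = 2289
Weighted mean = 4675700 / 2289 = 2042.6824

2043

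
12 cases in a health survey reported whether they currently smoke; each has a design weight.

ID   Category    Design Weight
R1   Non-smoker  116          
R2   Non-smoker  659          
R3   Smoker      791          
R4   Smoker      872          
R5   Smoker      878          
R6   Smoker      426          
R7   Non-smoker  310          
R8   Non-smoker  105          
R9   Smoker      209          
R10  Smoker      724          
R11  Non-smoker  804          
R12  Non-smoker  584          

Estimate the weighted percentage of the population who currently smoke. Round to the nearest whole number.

Sum of weights for 'Smoker' = 791 + 872 + 878 + 426 + 209 + 724 = 3900
Total weight = 116 + 659 + 791 + 872 + 878 + 426 + 310 + 105 + 209 + 724 + 804 + 584 = 6478
Weighted proportion = 3900 / 6478 = 0.60203767 → 60.203767%

60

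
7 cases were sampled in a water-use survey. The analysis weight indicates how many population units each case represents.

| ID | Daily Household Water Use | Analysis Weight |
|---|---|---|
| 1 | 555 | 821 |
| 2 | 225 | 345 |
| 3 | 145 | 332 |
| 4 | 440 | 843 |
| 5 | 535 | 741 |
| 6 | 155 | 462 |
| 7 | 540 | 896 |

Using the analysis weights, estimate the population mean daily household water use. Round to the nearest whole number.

Weighted sum = 555×821 + 225×345 + 145×332 + 440×843 + 535×741 + 155×462 + 540×896
  = 455655 + 77625 + 48140 + 370920 + 396435 + 71610 + 483840 = 1904225
Sum of weights = 821 + 345 + 332 + 843 + 741 + 462 + 896 = 4440
Weighted mean = 1904225 / 4440 = 428.8795

429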